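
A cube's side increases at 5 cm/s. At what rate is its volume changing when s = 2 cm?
60 cm³/s

V = s³
dV/dt = 3s² · ds/dt = 3·2²·5 = 60 cm³/s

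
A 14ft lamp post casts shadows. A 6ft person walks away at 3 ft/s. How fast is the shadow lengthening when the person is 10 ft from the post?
9/4 ft/s

By similar triangles: 14/(x+s) = 6/s
Solving: s = 6x/8
ds/dt = 6/8 · dx/dt = 3/4 · 3 = 9/4 ft/s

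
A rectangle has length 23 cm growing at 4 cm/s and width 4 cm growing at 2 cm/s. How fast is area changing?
62 cm²/s

A = lw
dA/dt = w·dl/dt + l·dw/dt = 4·4 + 23·2 = 62 cm²/s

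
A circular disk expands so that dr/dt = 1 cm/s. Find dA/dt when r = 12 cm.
24π cm²/s

A = πr²
dA/dt = 2πr · dr/dt = 2π(12)(1) = 24π cm²/s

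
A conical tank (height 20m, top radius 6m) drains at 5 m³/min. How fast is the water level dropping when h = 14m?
125/(441π) ≈ 0.09022 m/min

r/h = 6/20, so r = (3/10)h
V = (1/3)πr²h = (1/3)π((3/10)h)²h = (3/100)πh³
dV/dh = (9/100)πh²
dh/dt = (dV/dt)/(dV/dh) = -5/((9/100)π·14²) = -125/(441π) m/min
The level is dropping at 125/(441π) ≈ 0.09022 m/min.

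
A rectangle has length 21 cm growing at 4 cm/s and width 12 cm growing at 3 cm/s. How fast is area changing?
111 cm²/s

A = lw
dA/dt = w·dl/dt + l·dw/dt = 12·4 + 21·3 = 111 cm²/s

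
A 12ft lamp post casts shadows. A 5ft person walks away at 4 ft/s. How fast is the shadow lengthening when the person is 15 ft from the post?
20/7 ft/s

By similar triangles: 12/(x+s) = 5/s
Solving: s = 5x/7
ds/dt = 5/7 · dx/dt = 5/7 · 4 = 20/7 ft/s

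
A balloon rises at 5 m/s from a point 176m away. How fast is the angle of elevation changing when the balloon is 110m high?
0.020429 rad/s

tan(θ) = y/176
sec²(θ) · dθ/dt = (1/176) · dy/dt
dθ/dt = cos²(θ)/176 · 5 = 176/(176² + 110²) · 5
dθ/dt = 0.020429 rad/s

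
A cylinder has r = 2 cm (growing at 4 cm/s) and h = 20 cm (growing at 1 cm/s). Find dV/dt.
324π cm³/s

V = πr²h
dV/dt = 2πrh·dr/dt + πr²·dh/dt
= 2π(2)(20)(4) + π(2)²(1)
= 324π cm³/s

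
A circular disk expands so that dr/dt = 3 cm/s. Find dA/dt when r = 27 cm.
162π cm²/s

A = πr²
dA/dt = 2πr · dr/dt = 2π(27)(3) = 162π cm²/s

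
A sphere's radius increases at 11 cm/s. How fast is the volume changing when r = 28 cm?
34496π cm³/s

V = (4/3)πr³
dV/dt = dV/dr · dr/dt = 4πr² · 11
At r = 28: dV/dt = 34496π cm³/s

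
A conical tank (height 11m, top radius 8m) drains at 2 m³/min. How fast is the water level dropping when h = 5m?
121/(800π) ≈ 0.04814 m/min

r/h = 8/11, so r = (8/11)h
V = (1/3)πr²h = (1/3)π((8/11)h)²h = (64/363)πh³
dV/dh = (64/121)πh²
dh/dt = (dV/dt)/(dV/dh) = -2/((64/121)π·5²) = -121/(800π) m/min
The level is dropping at 121/(800π) ≈ 0.04814 m/min.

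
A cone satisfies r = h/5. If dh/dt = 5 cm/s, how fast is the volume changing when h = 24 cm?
576π/5 cm³/s

V = (1/3)π(h/5)²h = πh³/75
dV/dt = πh²/25 · 5
At h = 24: dV/dt = 576π/5 cm³/s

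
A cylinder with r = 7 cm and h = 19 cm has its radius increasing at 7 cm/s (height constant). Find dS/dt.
462π cm²/s

S = 2πrh + 2πr² (lateral + bases)
dS/dt = (2πh + 4πr)·dr/dt = (2π·19 + 4π·7)·7
= 462π cm²/s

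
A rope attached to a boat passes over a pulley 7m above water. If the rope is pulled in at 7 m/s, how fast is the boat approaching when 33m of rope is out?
231√65/260 ≈ 7.163 m/s

rope² = x² + 7²
x = √(33² - 7²) = 4√65
dx/dt = (rope/x) · d(rope)/dt = (33/(4√65)) · (-7) = -231√65/260 m/s
The boat approaches at 231√65/260 ≈ 7.163 m/s.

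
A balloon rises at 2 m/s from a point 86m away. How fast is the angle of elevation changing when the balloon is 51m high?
0.017205 rad/s

tan(θ) = y/86
sec²(θ) · dθ/dt = (1/86) · dy/dt
dθ/dt = cos²(θ)/86 · 2 = 86/(86² + 51²) · 2
dθ/dt = 0.017205 rad/s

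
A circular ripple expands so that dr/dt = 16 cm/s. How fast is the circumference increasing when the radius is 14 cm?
32π cm/s

C = 2πr
dC/dt = 2π · dr/dt = 2π · 16 = 32π cm/s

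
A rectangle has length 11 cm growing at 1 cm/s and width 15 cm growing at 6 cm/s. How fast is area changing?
81 cm²/s

A = lw
dA/dt = w·dl/dt + l·dw/dt = 15·1 + 11·6 = 81 cm²/s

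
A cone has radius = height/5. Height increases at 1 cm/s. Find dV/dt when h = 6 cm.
36π/25 cm³/s

V = (1/3)π(h/5)²h = πh³/75
dV/dt = πh²/25 · 1
At h = 6: dV/dt = 36π/25 cm³/s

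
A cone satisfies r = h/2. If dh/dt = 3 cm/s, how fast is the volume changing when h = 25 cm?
1875π/4 cm³/s

V = (1/3)π(h/2)²h = πh³/12
dV/dt = πh²/4 · 3
At h = 25: dV/dt = 1875π/4 cm³/s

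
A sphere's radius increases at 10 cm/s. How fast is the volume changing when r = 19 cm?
14440π cm³/s

V = (4/3)πr³
dV/dt = dV/dr · dr/dt = 4πr² · 10
At r = 19: dV/dt = 14440π cm³/s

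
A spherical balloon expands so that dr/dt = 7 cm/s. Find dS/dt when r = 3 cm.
168π cm²/s

S = 4πr²
dS/dt = dS/dr · dr/dt = 8πr · 7
At r = 3: dS/dt = 168π cm²/s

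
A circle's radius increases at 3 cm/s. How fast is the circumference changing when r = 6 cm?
6π cm/s

C = 2πr
dC/dt = 2π · dr/dt = 2π · 3 = 6π cm/s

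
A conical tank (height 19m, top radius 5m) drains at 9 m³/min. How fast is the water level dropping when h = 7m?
3249/(1225π) ≈ 0.8442 m/min

r/h = 5/19, so r = (5/19)h
V = (1/3)πr²h = (1/3)π((5/19)h)²h = (25/1083)πh³
dV/dh = (25/361)πh²
dh/dt = (dV/dt)/(dV/dh) = -9/((25/361)π·7²) = -3249/(1225π) m/min
The level is dropping at 3249/(1225π) ≈ 0.8442 m/min.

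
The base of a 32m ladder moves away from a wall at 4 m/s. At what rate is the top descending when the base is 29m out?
116√183/183 ≈ 8.575 m/s

x² + y² = 32²
2x·dx/dt + 2y·dy/dt = 0
dy/dt = -x/y · dx/dt = -29/√183 · 4 = -116√183/183 m/s
The top is descending at 116√183/183 ≈ 8.575 m/s.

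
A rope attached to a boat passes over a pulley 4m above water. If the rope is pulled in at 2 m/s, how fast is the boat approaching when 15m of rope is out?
30√209/209 ≈ 2.075 m/s

rope² = x² + 4²
x = √(15² - 4²) = √209
dx/dt = (rope/x) · d(rope)/dt = (15/√209) · (-2) = -30√209/209 m/s
The boat approaches at 30√209/209 ≈ 2.075 m/s.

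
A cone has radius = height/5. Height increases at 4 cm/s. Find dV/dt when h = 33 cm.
4356π/25 cm³/s

V = (1/3)π(h/5)²h = πh³/75
dV/dt = πh²/25 · 4
At h = 33: dV/dt = 4356π/25 cm³/s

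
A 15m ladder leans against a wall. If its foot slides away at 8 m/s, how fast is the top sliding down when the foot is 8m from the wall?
64√161/161 ≈ 5.044 m/s

x² + y² = 15²
2x·dx/dt + 2y·dy/dt = 0
dy/dt = -x/y · dx/dt = -8/√161 · 8 = -64√161/161 m/s
The top is descending at 64√161/161 ≈ 5.044 m/s.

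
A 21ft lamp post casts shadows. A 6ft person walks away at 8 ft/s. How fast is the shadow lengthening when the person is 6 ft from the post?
16/5 ft/s

By similar triangles: 21/(x+s) = 6/s
Solving: s = 6x/15
ds/dt = 6/15 · dx/dt = 2/5 · 8 = 16/5 ft/s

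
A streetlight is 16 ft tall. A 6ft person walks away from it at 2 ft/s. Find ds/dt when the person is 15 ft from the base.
6/5 ft/s

By similar triangles: 16/(x+s) = 6/s
Solving: s = 6x/10
ds/dt = 6/10 · dx/dt = 3/5 · 2 = 6/5 ft/s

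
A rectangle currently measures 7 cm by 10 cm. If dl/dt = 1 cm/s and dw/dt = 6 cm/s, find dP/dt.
14 cm/s

P = 2(l + w)
dP/dt = 2(dl/dt + dw/dt) = 2(1 + 6) = 14 cm/s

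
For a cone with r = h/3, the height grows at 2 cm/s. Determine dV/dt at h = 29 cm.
1682π/9 cm³/s

V = (1/3)π(h/3)²h = πh³/27
dV/dt = πh²/9 · 2
At h = 29: dV/dt = 1682π/9 cm³/s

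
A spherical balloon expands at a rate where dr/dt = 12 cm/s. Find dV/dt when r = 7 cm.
2352π cm³/s

V = (4/3)πr³
dV/dt = dV/dr · dr/dt = 4πr² · 12
At r = 7: dV/dt = 2352π cm³/s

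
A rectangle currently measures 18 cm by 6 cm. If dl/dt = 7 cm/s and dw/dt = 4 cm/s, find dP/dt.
22 cm/s

P = 2(l + w)
dP/dt = 2(dl/dt + dw/dt) = 2(7 + 4) = 22 cm/s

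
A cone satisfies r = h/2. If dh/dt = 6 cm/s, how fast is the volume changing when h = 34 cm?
1734π cm³/s

V = (1/3)π(h/2)²h = πh³/12
dV/dt = πh²/4 · 6
At h = 34: dV/dt = 1734π cm³/s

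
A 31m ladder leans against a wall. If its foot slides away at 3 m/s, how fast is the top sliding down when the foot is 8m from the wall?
8√897/299 ≈ 0.8013 m/s

x² + y² = 31²
2x·dx/dt + 2y·dy/dt = 0
dy/dt = -x/y · dx/dt = -8/√897 · 3 = -8√897/299 m/s
The top is descending at 8√897/299 ≈ 0.8013 m/s.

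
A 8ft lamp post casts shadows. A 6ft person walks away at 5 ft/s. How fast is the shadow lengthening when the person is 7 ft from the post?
15 ft/s

By similar triangles: 8/(x+s) = 6/s
Solving: s = 6x/2
ds/dt = 6/2 · dx/dt = 3 · 5 = 15 ft/s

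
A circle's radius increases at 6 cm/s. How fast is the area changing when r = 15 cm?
180π cm²/s

A = πr²
dA/dt = 2πr · dr/dt = 2π(15)(6) = 180π cm²/s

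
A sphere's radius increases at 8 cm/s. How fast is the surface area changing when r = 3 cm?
192π cm²/s

S = 4πr²
dS/dt = dS/dr · dr/dt = 8πr · 8
At r = 3: dS/dt = 192π cm²/s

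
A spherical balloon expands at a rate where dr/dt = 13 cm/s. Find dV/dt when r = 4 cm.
832π cm³/s

V = (4/3)πr³
dV/dt = dV/dr · dr/dt = 4πr² · 13
At r = 4: dV/dt = 832π cm³/s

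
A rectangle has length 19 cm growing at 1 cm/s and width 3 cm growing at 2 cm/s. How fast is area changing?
41 cm²/s

A = lw
dA/dt = w·dl/dt + l·dw/dt = 3·1 + 19·2 = 41 cm²/s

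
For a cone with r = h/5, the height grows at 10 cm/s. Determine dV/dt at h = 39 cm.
3042π/5 cm³/s

V = (1/3)π(h/5)²h = πh³/75
dV/dt = πh²/25 · 10
At h = 39: dV/dt = 3042π/5 cm³/s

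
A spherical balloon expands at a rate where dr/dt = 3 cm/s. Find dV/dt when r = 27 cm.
8748π cm³/s

V = (4/3)πr³
dV/dt = dV/dr · dr/dt = 4πr² · 3
At r = 27: dV/dt = 8748π cm³/s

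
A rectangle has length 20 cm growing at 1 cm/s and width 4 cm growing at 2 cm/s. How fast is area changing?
44 cm²/s

A = lw
dA/dt = w·dl/dt + l·dw/dt = 4·1 + 20·2 = 44 cm²/s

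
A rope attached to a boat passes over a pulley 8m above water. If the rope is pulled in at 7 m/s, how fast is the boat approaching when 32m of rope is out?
28√15/15 ≈ 7.23 m/s

rope² = x² + 8²
x = √(32² - 8²) = 8√15
dx/dt = (rope/x) · d(rope)/dt = (32/(8√15)) · (-7) = -28√15/15 m/s
The boat approaches at 28√15/15 ≈ 7.23 m/s.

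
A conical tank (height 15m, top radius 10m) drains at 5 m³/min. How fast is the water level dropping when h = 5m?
9/(20π) ≈ 0.1432 m/min

r/h = 10/15, so r = (2/3)h
V = (1/3)πr²h = (1/3)π((2/3)h)²h = (4/27)πh³
dV/dh = (4/9)πh²
dh/dt = (dV/dt)/(dV/dh) = -5/((4/9)π·5²) = -9/(20π) m/min
The level is dropping at 9/(20π) ≈ 0.1432 m/min.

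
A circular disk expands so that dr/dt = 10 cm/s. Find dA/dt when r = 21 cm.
420π cm²/s

A = πr²
dA/dt = 2πr · dr/dt = 2π(21)(10) = 420π cm²/s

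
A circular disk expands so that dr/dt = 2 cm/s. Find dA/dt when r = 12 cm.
48π cm²/s

A = πr²
dA/dt = 2πr · dr/dt = 2π(12)(2) = 48π cm²/s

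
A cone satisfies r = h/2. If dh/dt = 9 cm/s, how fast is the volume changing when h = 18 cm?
729π cm³/s

V = (1/3)π(h/2)²h = πh³/12
dV/dt = πh²/4 · 9
At h = 18: dV/dt = 729π cm³/s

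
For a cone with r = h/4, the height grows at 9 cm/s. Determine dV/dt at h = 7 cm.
441π/16 cm³/s

V = (1/3)π(h/4)²h = πh³/48
dV/dt = πh²/16 · 9
At h = 7: dV/dt = 441π/16 cm³/s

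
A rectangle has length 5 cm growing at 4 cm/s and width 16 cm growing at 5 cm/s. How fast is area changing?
89 cm²/s

A = lw
dA/dt = w·dl/dt + l·dw/dt = 16·4 + 5·5 = 89 cm²/s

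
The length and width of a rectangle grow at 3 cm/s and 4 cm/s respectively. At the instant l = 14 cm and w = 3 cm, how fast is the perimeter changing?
14 cm/s

P = 2(l + w)
dP/dt = 2(dl/dt + dw/dt) = 2(3 + 4) = 14 cm/s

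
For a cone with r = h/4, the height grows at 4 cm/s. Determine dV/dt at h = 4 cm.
4π cm³/s

V = (1/3)π(h/4)²h = πh³/48
dV/dt = πh²/16 · 4
At h = 4: dV/dt = 4π cm³/s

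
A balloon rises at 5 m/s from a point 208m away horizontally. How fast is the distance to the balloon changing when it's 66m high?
33√11905/2381 ≈ 1.512 m/s

z² = 208² + y²
z = √(208² + 66²) = 2√11905
dz/dt = y/z · dy/dt = 66/(2√11905) · 5 = 33√11905/2381 ≈ 1.512 m/s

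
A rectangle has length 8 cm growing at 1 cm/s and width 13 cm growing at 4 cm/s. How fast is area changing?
45 cm²/s

A = lw
dA/dt = w·dl/dt + l·dw/dt = 13·1 + 8·4 = 45 cm²/s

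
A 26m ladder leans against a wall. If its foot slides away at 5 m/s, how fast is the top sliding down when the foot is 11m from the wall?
11√555/111 ≈ 2.335 m/s

x² + y² = 26²
2x·dx/dt + 2y·dy/dt = 0
dy/dt = -x/y · dx/dt = -11/√555 · 5 = -11√555/111 m/s
The top is descending at 11√555/111 ≈ 2.335 m/s.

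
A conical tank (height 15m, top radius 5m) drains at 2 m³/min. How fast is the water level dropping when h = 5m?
18/(25π) ≈ 0.2292 m/min

r/h = 5/15, so r = (1/3)h
V = (1/3)πr²h = (1/3)π((1/3)h)²h = (1/27)πh³
dV/dh = (1/9)πh²
dh/dt = (dV/dt)/(dV/dh) = -2/((1/9)π·5²) = -18/(25π) m/min
The level is dropping at 18/(25π) ≈ 0.2292 m/min.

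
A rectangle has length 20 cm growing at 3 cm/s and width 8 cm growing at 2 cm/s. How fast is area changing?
64 cm²/s

A = lw
dA/dt = w·dl/dt + l·dw/dt = 8·3 + 20·2 = 64 cm²/s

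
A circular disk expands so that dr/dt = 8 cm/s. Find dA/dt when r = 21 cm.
336π cm²/s

A = πr²
dA/dt = 2πr · dr/dt = 2π(21)(8) = 336π cm²/s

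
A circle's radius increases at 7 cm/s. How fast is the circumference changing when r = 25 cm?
14π cm/s

C = 2πr
dC/dt = 2π · dr/dt = 2π · 7 = 14π cm/s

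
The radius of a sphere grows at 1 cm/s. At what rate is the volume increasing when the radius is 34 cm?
4624π cm³/s

V = (4/3)πr³
dV/dt = dV/dr · dr/dt = 4πr² · 1
At r = 34: dV/dt = 4624π cm³/s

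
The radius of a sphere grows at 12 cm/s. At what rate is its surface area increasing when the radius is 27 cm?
2592π cm²/s

S = 4πr²
dS/dt = dS/dr · dr/dt = 8πr · 12
At r = 27: dS/dt = 2592π cm²/s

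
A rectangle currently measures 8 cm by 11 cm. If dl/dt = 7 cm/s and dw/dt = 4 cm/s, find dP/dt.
22 cm/s

P = 2(l + w)
dP/dt = 2(dl/dt + dw/dt) = 2(7 + 4) = 22 cm/s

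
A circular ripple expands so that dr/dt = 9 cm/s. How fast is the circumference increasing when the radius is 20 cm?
18π cm/s

C = 2πr
dC/dt = 2π · dr/dt = 2π · 9 = 18π cm/s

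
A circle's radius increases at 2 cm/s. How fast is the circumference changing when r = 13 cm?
4π cm/s

C = 2πr
dC/dt = 2π · dr/dt = 2π · 2 = 4π cm/s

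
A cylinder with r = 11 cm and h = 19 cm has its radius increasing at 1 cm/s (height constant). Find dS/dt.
82π cm²/s

S = 2πrh + 2πr² (lateral + bases)
dS/dt = (2πh + 4πr)·dr/dt = (2π·19 + 4π·11)·1
= 82π cm²/s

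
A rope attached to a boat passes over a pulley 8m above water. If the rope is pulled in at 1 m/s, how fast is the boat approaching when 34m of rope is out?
17√273/273 ≈ 1.029 m/s

rope² = x² + 8²
x = √(34² - 8²) = 2√273
dx/dt = (rope/x) · d(rope)/dt = (34/(2√273)) · (-1) = -17√273/273 m/s
The boat approaches at 17√273/273 ≈ 1.029 m/s.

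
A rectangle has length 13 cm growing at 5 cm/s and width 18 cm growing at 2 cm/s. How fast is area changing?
116 cm²/s

A = lw
dA/dt = w·dl/dt + l·dw/dt = 18·5 + 13·2 = 116 cm²/s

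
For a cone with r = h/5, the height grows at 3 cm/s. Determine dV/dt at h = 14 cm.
588π/25 cm³/s

V = (1/3)π(h/5)²h = πh³/75
dV/dt = πh²/25 · 3
At h = 14: dV/dt = 588π/25 cm³/s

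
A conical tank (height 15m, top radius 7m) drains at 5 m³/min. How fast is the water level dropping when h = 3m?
125/(49π) ≈ 0.812 m/min

r/h = 7/15, so r = (7/15)h
V = (1/3)πr²h = (1/3)π((7/15)h)²h = (49/675)πh³
dV/dh = (49/225)πh²
dh/dt = (dV/dt)/(dV/dh) = -5/((49/225)π·3²) = -125/(49π) m/min
The level is dropping at 125/(49π) ≈ 0.812 m/min.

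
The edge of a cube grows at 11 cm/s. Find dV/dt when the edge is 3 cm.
297 cm³/s

V = s³
dV/dt = 3s² · ds/dt = 3·3²·11 = 297 cm³/s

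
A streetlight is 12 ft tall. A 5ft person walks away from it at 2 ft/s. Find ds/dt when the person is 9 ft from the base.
10/7 ft/s

By similar triangles: 12/(x+s) = 5/s
Solving: s = 5x/7
ds/dt = 5/7 · dx/dt = 5/7 · 2 = 10/7 ft/s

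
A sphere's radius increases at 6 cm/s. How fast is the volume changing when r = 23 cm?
12696π cm³/s

V = (4/3)πr³
dV/dt = dV/dr · dr/dt = 4πr² · 6
At r = 23: dV/dt = 12696π cm³/s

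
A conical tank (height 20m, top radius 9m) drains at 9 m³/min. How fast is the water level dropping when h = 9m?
400/(729π) ≈ 0.1747 m/min

r/h = 9/20, so r = (9/20)h
V = (1/3)πr²h = (1/3)π((9/20)h)²h = (27/400)πh³
dV/dh = (81/400)πh²
dh/dt = (dV/dt)/(dV/dh) = -9/((81/400)π·9²) = -400/(729π) m/min
The level is dropping at 400/(729π) ≈ 0.1747 m/min.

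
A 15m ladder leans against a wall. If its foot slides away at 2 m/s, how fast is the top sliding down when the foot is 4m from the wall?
8√209/209 ≈ 0.5534 m/s

x² + y² = 15²
2x·dx/dt + 2y·dy/dt = 0
dy/dt = -x/y · dx/dt = -4/√209 · 2 = -8√209/209 m/s
The top is descending at 8√209/209 ≈ 0.5534 m/s.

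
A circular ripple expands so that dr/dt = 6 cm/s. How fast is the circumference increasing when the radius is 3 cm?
12π cm/s

C = 2πr
dC/dt = 2π · dr/dt = 2π · 6 = 12π cm/s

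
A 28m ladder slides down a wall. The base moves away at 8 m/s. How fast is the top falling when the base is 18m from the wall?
72√115/115 ≈ 6.714 m/s

x² + y² = 28²
2x·dx/dt + 2y·dy/dt = 0
dy/dt = -x/y · dx/dt = -18/(2√115) · 8 = -72√115/115 m/s
The top is descending at 72√115/115 ≈ 6.714 m/s.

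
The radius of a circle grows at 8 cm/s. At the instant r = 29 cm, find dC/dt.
16π cm/s

C = 2πr
dC/dt = 2π · dr/dt = 2π · 8 = 16π cm/s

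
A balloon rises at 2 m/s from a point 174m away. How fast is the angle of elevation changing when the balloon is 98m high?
0.008726 rad/s

tan(θ) = y/174
sec²(θ) · dθ/dt = (1/174) · dy/dt
dθ/dt = cos²(θ)/174 · 2 = 174/(174² + 98²) · 2
dθ/dt = 0.008726 rad/s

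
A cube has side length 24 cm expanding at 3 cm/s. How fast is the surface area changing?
864 cm²/s

A = 6s²
dA/dt = 12s · ds/dt = 12·24·3 = 864 cm²/s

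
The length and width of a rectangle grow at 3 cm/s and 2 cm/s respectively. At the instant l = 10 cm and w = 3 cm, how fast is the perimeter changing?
10 cm/s

P = 2(l + w)
dP/dt = 2(dl/dt + dw/dt) = 2(3 + 2) = 10 cm/s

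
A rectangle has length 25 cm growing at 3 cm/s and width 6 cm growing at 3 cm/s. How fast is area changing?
93 cm²/s

A = lw
dA/dt = w·dl/dt + l·dw/dt = 6·3 + 25·3 = 93 cm²/s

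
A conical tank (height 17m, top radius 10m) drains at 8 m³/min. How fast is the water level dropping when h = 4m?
289/(200π) ≈ 0.46 m/min

r/h = 10/17, so r = (10/17)h
V = (1/3)πr²h = (1/3)π((10/17)h)²h = (100/867)πh³
dV/dh = (100/289)πh²
dh/dt = (dV/dt)/(dV/dh) = -8/((100/289)π·4²) = -289/(200π) m/min
The level is dropping at 289/(200π) ≈ 0.46 m/min.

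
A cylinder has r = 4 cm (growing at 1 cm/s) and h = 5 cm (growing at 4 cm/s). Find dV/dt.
104π cm³/s

V = πr²h
dV/dt = 2πrh·dr/dt + πr²·dh/dt
= 2π(4)(5)(1) + π(4)²(4)
= 104π cm³/s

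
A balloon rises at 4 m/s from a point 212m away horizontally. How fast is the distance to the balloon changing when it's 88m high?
88√3293/3293 ≈ 1.534 m/s

z² = 212² + y²
z = √(212² + 88²) = 4√3293
dz/dt = y/z · dy/dt = 88/(4√3293) · 4 = 88√3293/3293 ≈ 1.534 m/s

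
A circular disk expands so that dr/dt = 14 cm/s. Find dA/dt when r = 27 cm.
756π cm²/s

A = πr²
dA/dt = 2πr · dr/dt = 2π(27)(14) = 756π cm²/s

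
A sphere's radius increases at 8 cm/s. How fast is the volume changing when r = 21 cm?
14112π cm³/s

V = (4/3)πr³
dV/dt = dV/dr · dr/dt = 4πr² · 8
At r = 21: dV/dt = 14112π cm³/s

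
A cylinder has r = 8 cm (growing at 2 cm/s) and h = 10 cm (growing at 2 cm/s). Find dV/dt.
448π cm³/s

V = πr²h
dV/dt = 2πrh·dr/dt + πr²·dh/dt
= 2π(8)(10)(2) + π(8)²(2)
= 448π cm³/s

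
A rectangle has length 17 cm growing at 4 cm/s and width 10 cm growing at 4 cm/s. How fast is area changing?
108 cm²/s

A = lw
dA/dt = w·dl/dt + l·dw/dt = 10·4 + 17·4 = 108 cm²/s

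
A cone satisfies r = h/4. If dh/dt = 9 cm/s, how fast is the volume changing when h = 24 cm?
324π cm³/s

V = (1/3)π(h/4)²h = πh³/48
dV/dt = πh²/16 · 9
At h = 24: dV/dt = 324π cm³/s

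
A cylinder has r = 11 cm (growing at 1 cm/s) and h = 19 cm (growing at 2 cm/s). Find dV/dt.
660π cm³/s

V = πr²h
dV/dt = 2πrh·dr/dt + πr²·dh/dt
= 2π(11)(19)(1) + π(11)²(2)
= 660π cm³/s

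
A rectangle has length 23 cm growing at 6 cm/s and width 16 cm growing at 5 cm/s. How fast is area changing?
211 cm²/s

A = lw
dA/dt = w·dl/dt + l·dw/dt = 16·6 + 23·5 = 211 cm²/s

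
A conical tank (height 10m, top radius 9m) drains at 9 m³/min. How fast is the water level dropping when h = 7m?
100/(441π) ≈ 0.07218 m/min

r/h = 9/10, so r = (9/10)h
V = (1/3)πr²h = (1/3)π((9/10)h)²h = (27/100)πh³
dV/dh = (81/100)πh²
dh/dt = (dV/dt)/(dV/dh) = -9/((81/100)π·7²) = -100/(441π) m/min
The level is dropping at 100/(441π) ≈ 0.07218 m/min.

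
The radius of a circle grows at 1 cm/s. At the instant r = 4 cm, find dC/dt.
2π cm/s

C = 2πr
dC/dt = 2π · dr/dt = 2π · 1 = 2π cm/s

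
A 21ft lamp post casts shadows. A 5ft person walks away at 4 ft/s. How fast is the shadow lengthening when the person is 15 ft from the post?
5/4 ft/s

By similar triangles: 21/(x+s) = 5/s
Solving: s = 5x/16
ds/dt = 5/16 · dx/dt = 5/16 · 4 = 5/4 ft/s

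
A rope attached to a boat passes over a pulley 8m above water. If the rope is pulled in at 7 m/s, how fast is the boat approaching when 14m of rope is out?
49√33/33 ≈ 8.53 m/s

rope² = x² + 8²
x = √(14² - 8²) = 2√33
dx/dt = (rope/x) · d(rope)/dt = (14/(2√33)) · (-7) = -49√33/33 m/s
The boat approaches at 49√33/33 ≈ 8.53 m/s.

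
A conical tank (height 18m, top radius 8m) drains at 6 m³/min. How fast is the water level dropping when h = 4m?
243/(128π) ≈ 0.6043 m/min

r/h = 8/18, so r = (4/9)h
V = (1/3)πr²h = (1/3)π((4/9)h)²h = (16/243)πh³
dV/dh = (16/81)πh²
dh/dt = (dV/dt)/(dV/dh) = -6/((16/81)π·4²) = -243/(128π) m/min
The level is dropping at 243/(128π) ≈ 0.6043 m/min.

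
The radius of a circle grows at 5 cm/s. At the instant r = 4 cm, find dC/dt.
10π cm/s

C = 2πr
dC/dt = 2π · dr/dt = 2π · 5 = 10π cm/s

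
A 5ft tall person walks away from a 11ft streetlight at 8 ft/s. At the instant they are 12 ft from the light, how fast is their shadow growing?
20/3 ft/s

By similar triangles: 11/(x+s) = 5/s
Solving: s = 5x/6
ds/dt = 5/6 · dx/dt = 5/6 · 8 = 20/3 ft/s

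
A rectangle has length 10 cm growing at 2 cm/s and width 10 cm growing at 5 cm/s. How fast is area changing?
70 cm²/s

A = lw
dA/dt = w·dl/dt + l·dw/dt = 10·2 + 10·5 = 70 cm²/s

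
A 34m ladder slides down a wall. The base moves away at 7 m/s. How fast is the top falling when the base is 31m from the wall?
217√195/195 ≈ 15.54 m/s

x² + y² = 34²
2x·dx/dt + 2y·dy/dt = 0
dy/dt = -x/y · dx/dt = -31/√195 · 7 = -217√195/195 m/s
The top is descending at 217√195/195 ≈ 15.54 m/s.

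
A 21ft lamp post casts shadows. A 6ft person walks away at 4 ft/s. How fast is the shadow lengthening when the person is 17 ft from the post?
8/5 ft/s

By similar triangles: 21/(x+s) = 6/s
Solving: s = 6x/15
ds/dt = 6/15 · dx/dt = 2/5 · 4 = 8/5 ft/s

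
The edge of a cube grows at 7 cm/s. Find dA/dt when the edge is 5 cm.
420 cm²/s

A = 6s²
dA/dt = 12s · ds/dt = 12·5·7 = 420 cm²/s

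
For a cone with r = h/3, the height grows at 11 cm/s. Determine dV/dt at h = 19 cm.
3971π/9 cm³/s

V = (1/3)π(h/3)²h = πh³/27
dV/dt = πh²/9 · 11
At h = 19: dV/dt = 3971π/9 cm³/s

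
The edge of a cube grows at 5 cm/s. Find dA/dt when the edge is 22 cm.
1320 cm²/s

A = 6s²
dA/dt = 12s · ds/dt = 12·22·5 = 1320 cm²/s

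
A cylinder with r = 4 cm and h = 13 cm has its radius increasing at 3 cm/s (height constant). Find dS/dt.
126π cm²/s

S = 2πrh + 2πr² (lateral + bases)
dS/dt = (2πh + 4πr)·dr/dt = (2π·13 + 4π·4)·3
= 126π cm²/s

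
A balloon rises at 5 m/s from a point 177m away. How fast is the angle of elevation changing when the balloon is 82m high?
0.023257 rad/s

tan(θ) = y/177
sec²(θ) · dθ/dt = (1/177) · dy/dt
dθ/dt = cos²(θ)/177 · 5 = 177/(177² + 82²) · 5
dθ/dt = 0.023257 rad/s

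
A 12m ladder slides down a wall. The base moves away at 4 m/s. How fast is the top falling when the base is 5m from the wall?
20√119/119 ≈ 1.833 m/s

x² + y² = 12²
2x·dx/dt + 2y·dy/dt = 0
dy/dt = -x/y · dx/dt = -5/√119 · 4 = -20√119/119 m/s
The top is descending at 20√119/119 ≈ 1.833 m/s.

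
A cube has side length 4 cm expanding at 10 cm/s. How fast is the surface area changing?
480 cm²/s

A = 6s²
dA/dt = 12s · ds/dt = 12·4·10 = 480 cm²/s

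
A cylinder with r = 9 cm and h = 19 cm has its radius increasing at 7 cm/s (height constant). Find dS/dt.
518π cm²/s

S = 2πrh + 2πr² (lateral + bases)
dS/dt = (2πh + 4πr)·dr/dt = (2π·19 + 4π·9)·7
= 518π cm²/s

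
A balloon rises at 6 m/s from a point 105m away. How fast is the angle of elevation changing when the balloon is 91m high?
0.032632 rad/s

tan(θ) = y/105
sec²(θ) · dθ/dt = (1/105) · dy/dt
dθ/dt = cos²(θ)/105 · 6 = 105/(105² + 91²) · 6
dθ/dt = 0.032632 rad/s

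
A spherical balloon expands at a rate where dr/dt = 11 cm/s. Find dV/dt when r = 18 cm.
14256π cm³/s

V = (4/3)πr³
dV/dt = dV/dr · dr/dt = 4πr² · 11
At r = 18: dV/dt = 14256π cm³/s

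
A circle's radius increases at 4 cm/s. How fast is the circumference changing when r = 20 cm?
8π cm/s

C = 2πr
dC/dt = 2π · dr/dt = 2π · 4 = 8π cm/s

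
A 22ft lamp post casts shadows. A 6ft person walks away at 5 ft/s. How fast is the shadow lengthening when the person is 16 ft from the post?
15/8 ft/s

By similar triangles: 22/(x+s) = 6/s
Solving: s = 6x/16
ds/dt = 6/16 · dx/dt = 3/8 · 5 = 15/8 ft/s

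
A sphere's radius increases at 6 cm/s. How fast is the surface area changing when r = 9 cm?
432π cm²/s

S = 4πr²
dS/dt = dS/dr · dr/dt = 8πr · 6
At r = 9: dS/dt = 432π cm²/s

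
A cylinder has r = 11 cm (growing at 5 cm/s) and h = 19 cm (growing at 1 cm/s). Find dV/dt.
2211π cm³/s

V = πr²h
dV/dt = 2πrh·dr/dt + πr²·dh/dt
= 2π(11)(19)(5) + π(11)²(1)
= 2211π cm³/s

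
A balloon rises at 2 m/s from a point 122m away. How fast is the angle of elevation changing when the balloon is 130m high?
0.007677 rad/s

tan(θ) = y/122
sec²(θ) · dθ/dt = (1/122) · dy/dt
dθ/dt = cos²(θ)/122 · 2 = 122/(122² + 130²) · 2
dθ/dt = 0.007677 rad/s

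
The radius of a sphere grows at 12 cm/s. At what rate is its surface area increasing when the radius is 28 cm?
2688π cm²/s

S = 4πr²
dS/dt = dS/dr · dr/dt = 8πr · 12
At r = 28: dS/dt = 2688π cm²/s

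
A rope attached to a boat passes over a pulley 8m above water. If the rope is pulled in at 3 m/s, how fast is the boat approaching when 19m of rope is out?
19√33/33 ≈ 3.307 m/s

rope² = x² + 8²
x = √(19² - 8²) = 3√33
dx/dt = (rope/x) · d(rope)/dt = (19/(3√33)) · (-3) = -19√33/33 m/s
The boat approaches at 19√33/33 ≈ 3.307 m/s.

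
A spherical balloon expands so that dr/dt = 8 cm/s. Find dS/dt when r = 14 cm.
896π cm²/s

S = 4πr²
dS/dt = dS/dr · dr/dt = 8πr · 8
At r = 14: dS/dt = 896π cm²/s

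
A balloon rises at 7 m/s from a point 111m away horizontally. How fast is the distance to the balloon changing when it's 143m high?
1001√32770/32770 ≈ 5.53 m/s

z² = 111² + y²
z = √(111² + 143²) = √32770
dz/dt = y/z · dy/dt = 143/√32770 · 7 = 1001√32770/32770 ≈ 5.53 m/s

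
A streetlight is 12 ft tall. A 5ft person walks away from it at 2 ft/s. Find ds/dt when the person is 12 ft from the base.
10/7 ft/s

By similar triangles: 12/(x+s) = 5/s
Solving: s = 5x/7
ds/dt = 5/7 · dx/dt = 5/7 · 2 = 10/7 ft/s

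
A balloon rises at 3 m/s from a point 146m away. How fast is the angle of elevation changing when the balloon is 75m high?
0.016258 rad/s

tan(θ) = y/146
sec²(θ) · dθ/dt = (1/146) · dy/dt
dθ/dt = cos²(θ)/146 · 3 = 146/(146² + 75²) · 3
dθ/dt = 0.016258 rad/s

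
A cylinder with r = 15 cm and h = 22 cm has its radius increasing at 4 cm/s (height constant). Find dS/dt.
416π cm²/s

S = 2πrh + 2πr² (lateral + bases)
dS/dt = (2πh + 4πr)·dr/dt = (2π·22 + 4π·15)·4
= 416π cm²/s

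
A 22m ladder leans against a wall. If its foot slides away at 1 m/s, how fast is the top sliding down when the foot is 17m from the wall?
17√195/195 ≈ 1.217 m/s

x² + y² = 22²
2x·dx/dt + 2y·dy/dt = 0
dy/dt = -x/y · dx/dt = -17/√195 · 1 = -17√195/195 m/s
The top is descending at 17√195/195 ≈ 1.217 m/s.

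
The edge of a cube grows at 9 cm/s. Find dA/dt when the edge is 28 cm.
3024 cm²/s

A = 6s²
dA/dt = 12s · ds/dt = 12·28·9 = 3024 cm²/s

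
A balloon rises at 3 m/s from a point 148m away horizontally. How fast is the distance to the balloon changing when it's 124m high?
93√2330/2330 ≈ 1.927 m/s

z² = 148² + y²
z = √(148² + 124²) = 4√2330
dz/dt = y/z · dy/dt = 124/(4√2330) · 3 = 93√2330/2330 ≈ 1.927 m/s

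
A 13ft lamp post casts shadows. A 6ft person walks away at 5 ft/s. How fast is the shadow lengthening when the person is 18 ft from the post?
30/7 ft/s

By similar triangles: 13/(x+s) = 6/s
Solving: s = 6x/7
ds/dt = 6/7 · dx/dt = 6/7 · 5 = 30/7 ft/s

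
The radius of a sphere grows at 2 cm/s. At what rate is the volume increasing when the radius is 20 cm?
3200π cm³/s

V = (4/3)πr³
dV/dt = dV/dr · dr/dt = 4πr² · 2
At r = 20: dV/dt = 3200π cm³/s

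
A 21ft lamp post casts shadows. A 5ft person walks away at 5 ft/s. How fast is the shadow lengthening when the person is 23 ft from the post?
25/16 ft/s

By similar triangles: 21/(x+s) = 5/s
Solving: s = 5x/16
ds/dt = 5/16 · dx/dt = 5/16 · 5 = 25/16 ft/s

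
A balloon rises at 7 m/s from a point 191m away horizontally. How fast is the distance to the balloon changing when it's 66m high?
462√40837/40837 ≈ 2.286 m/s

z² = 191² + y²
z = √(191² + 66²) = √40837
dz/dt = y/z · dy/dt = 66/√40837 · 7 = 462√40837/40837 ≈ 2.286 m/s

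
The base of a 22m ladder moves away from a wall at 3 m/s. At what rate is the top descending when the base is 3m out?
9√19/95 ≈ 0.4129 m/s

x² + y² = 22²
2x·dx/dt + 2y·dy/dt = 0
dy/dt = -x/y · dx/dt = -3/(5√19) · 3 = -9√19/95 m/s
The top is descending at 9√19/95 ≈ 0.4129 m/s.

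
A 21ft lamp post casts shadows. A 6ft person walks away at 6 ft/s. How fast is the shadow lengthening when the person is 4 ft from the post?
12/5 ft/s

By similar triangles: 21/(x+s) = 6/s
Solving: s = 6x/15
ds/dt = 6/15 · dx/dt = 2/5 · 6 = 12/5 ft/s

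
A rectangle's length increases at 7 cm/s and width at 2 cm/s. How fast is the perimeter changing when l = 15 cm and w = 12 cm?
18 cm/s

P = 2(l + w)
dP/dt = 2(dl/dt + dw/dt) = 2(7 + 2) = 18 cm/s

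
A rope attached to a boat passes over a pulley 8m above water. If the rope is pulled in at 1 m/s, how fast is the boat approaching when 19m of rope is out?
19√33/99 ≈ 1.102 m/s

rope² = x² + 8²
x = √(19² - 8²) = 3√33
dx/dt = (rope/x) · d(rope)/dt = (19/(3√33)) · (-1) = -19√33/99 m/s
The boat approaches at 19√33/99 ≈ 1.102 m/s.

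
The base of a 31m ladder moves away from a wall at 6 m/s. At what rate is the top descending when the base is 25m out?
25√21/14 ≈ 8.183 m/s

x² + y² = 31²
2x·dx/dt + 2y·dy/dt = 0
dy/dt = -x/y · dx/dt = -25/(4√21) · 6 = -25√21/14 m/s
The top is descending at 25√21/14 ≈ 8.183 m/s.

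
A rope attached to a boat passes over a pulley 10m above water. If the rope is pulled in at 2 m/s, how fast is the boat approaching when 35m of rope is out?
14√5/15 ≈ 2.087 m/s

rope² = x² + 10²
x = √(35² - 10²) = 15√5
dx/dt = (rope/x) · d(rope)/dt = (35/(15√5)) · (-2) = -14√5/15 m/s
The boat approaches at 14√5/15 ≈ 2.087 m/s.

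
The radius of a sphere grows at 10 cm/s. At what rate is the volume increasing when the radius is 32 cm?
40960π cm³/s

V = (4/3)πr³
dV/dt = dV/dr · dr/dt = 4πr² · 10
At r = 32: dV/dt = 40960π cm³/s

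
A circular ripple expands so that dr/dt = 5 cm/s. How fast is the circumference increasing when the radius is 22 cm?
10π cm/s

C = 2πr
dC/dt = 2π · dr/dt = 2π · 5 = 10π cm/s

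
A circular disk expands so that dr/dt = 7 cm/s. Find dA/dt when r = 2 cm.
28π cm²/s

A = πr²
dA/dt = 2πr · dr/dt = 2π(2)(7) = 28π cm²/s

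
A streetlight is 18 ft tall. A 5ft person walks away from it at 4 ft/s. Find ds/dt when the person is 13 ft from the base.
20/13 ft/s

By similar triangles: 18/(x+s) = 5/s
Solving: s = 5x/13
ds/dt = 5/13 · dx/dt = 5/13 · 4 = 20/13 ft/s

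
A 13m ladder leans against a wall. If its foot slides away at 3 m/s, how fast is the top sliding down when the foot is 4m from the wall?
4√17/17 ≈ 0.9701 m/s

x² + y² = 13²
2x·dx/dt + 2y·dy/dt = 0
dy/dt = -x/y · dx/dt = -4/(3√17) · 3 = -4√17/17 m/s
The top is descending at 4√17/17 ≈ 0.9701 m/s.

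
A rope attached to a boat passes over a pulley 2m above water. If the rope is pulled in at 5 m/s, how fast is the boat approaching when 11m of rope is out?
55√13/39 ≈ 5.085 m/s

rope² = x² + 2²
x = √(11² - 2²) = 3√13
dx/dt = (rope/x) · d(rope)/dt = (11/(3√13)) · (-5) = -55√13/39 m/s
The boat approaches at 55√13/39 ≈ 5.085 m/s.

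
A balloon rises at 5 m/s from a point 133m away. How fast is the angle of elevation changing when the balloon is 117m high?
0.021193 rad/s

tan(θ) = y/133
sec²(θ) · dθ/dt = (1/133) · dy/dt
dθ/dt = cos²(θ)/133 · 5 = 133/(133² + 117²) · 5
dθ/dt = 0.021193 rad/s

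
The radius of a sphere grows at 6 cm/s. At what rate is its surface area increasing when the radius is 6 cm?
288π cm²/s

S = 4πr²
dS/dt = dS/dr · dr/dt = 8πr · 6
At r = 6: dS/dt = 288π cm²/s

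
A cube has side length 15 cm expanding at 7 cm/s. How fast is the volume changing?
4725 cm³/s

V = s³
dV/dt = 3s² · ds/dt = 3·15²·7 = 4725 cm³/s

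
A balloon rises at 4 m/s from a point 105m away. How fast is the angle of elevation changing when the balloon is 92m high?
0.021551 rad/s

tan(θ) = y/105
sec²(θ) · dθ/dt = (1/105) · dy/dt
dθ/dt = cos²(θ)/105 · 4 = 105/(105² + 92²) · 4
dθ/dt = 0.021551 rad/s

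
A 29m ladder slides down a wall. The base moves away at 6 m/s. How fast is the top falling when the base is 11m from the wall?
11√5/10 ≈ 2.46 m/s

x² + y² = 29²
2x·dx/dt + 2y·dy/dt = 0
dy/dt = -x/y · dx/dt = -11/(12√5) · 6 = -11√5/10 m/s
The top is descending at 11√5/10 ≈ 2.46 m/s.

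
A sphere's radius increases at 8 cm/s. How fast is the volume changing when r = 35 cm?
39200π cm³/s

V = (4/3)πr³
dV/dt = dV/dr · dr/dt = 4πr² · 8
At r = 35: dV/dt = 39200π cm³/s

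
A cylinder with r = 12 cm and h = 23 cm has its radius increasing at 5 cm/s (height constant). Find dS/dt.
470π cm²/s

S = 2πrh + 2πr² (lateral + bases)
dS/dt = (2πh + 4πr)·dr/dt = (2π·23 + 4π·12)·5
= 470π cm²/s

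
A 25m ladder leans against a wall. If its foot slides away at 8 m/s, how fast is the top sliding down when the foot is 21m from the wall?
42√46/23 ≈ 12.39 m/s

x² + y² = 25²
2x·dx/dt + 2y·dy/dt = 0
dy/dt = -x/y · dx/dt = -21/(2√46) · 8 = -42√46/23 m/s
The top is descending at 42√46/23 ≈ 12.39 m/s.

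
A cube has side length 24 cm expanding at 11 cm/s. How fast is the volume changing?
19008 cm³/s

V = s³
dV/dt = 3s² · ds/dt = 3·24²·11 = 19008 cm³/s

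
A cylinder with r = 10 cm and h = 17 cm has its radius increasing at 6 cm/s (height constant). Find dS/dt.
444π cm²/s

S = 2πrh + 2πr² (lateral + bases)
dS/dt = (2πh + 4πr)·dr/dt = (2π·17 + 4π·10)·6
= 444π cm²/s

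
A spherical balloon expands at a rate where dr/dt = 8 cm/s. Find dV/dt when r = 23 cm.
16928π cm³/s

V = (4/3)πr³
dV/dt = dV/dr · dr/dt = 4πr² · 8
At r = 23: dV/dt = 16928π cm³/s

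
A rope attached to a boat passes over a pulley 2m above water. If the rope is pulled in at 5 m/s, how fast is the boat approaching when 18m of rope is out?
9√5/4 ≈ 5.031 m/s

rope² = x² + 2²
x = √(18² - 2²) = 8√5
dx/dt = (rope/x) · d(rope)/dt = (18/(8√5)) · (-5) = -9√5/4 m/s
The boat approaches at 9√5/4 ≈ 5.031 m/s.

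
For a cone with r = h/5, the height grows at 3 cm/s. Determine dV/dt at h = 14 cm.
588π/25 cm³/s

V = (1/3)π(h/5)²h = πh³/75
dV/dt = πh²/25 · 3
At h = 14: dV/dt = 588π/25 cm³/s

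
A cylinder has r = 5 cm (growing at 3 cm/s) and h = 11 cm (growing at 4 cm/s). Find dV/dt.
430π cm³/s

V = πr²h
dV/dt = 2πrh·dr/dt + πr²·dh/dt
= 2π(5)(11)(3) + π(5)²(4)
= 430π cm³/s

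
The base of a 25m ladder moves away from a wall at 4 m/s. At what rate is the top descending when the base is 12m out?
48√481/481 ≈ 2.189 m/s

x² + y² = 25²
2x·dx/dt + 2y·dy/dt = 0
dy/dt = -x/y · dx/dt = -12/√481 · 4 = -48√481/481 m/s
The top is descending at 48√481/481 ≈ 2.189 m/s.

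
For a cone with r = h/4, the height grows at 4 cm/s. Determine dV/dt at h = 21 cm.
441π/4 cm³/s

V = (1/3)π(h/4)²h = πh³/48
dV/dt = πh²/16 · 4
At h = 21: dV/dt = 441π/4 cm³/s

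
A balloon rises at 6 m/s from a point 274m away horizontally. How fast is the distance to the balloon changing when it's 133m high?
798√92765/92765 ≈ 2.62 m/s

z² = 274² + y²
z = √(274² + 133²) = √92765
dz/dt = y/z · dy/dt = 133/√92765 · 6 = 798√92765/92765 ≈ 2.62 m/s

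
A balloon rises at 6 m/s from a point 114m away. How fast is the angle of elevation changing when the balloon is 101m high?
0.029487 rad/s

tan(θ) = y/114
sec²(θ) · dθ/dt = (1/114) · dy/dt
dθ/dt = cos²(θ)/114 · 6 = 114/(114² + 101²) · 6
dθ/dt = 0.029487 rad/s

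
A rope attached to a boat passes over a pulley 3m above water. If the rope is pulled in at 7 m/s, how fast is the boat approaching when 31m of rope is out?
31√238/68 ≈ 7.033 m/s

rope² = x² + 3²
x = √(31² - 3²) = 2√238
dx/dt = (rope/x) · d(rope)/dt = (31/(2√238)) · (-7) = -31√238/68 m/s
The boat approaches at 31√238/68 ≈ 7.033 m/s.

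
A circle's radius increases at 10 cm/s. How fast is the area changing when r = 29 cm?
580π cm²/s

A = πr²
dA/dt = 2πr · dr/dt = 2π(29)(10) = 580π cm²/s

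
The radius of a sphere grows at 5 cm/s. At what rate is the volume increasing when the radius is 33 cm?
21780π cm³/s

V = (4/3)πr³
dV/dt = dV/dr · dr/dt = 4πr² · 5
At r = 33: dV/dt = 21780π cm³/s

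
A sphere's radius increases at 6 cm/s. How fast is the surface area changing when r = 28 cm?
1344π cm²/s

S = 4πr²
dS/dt = dS/dr · dr/dt = 8πr · 6
At r = 28: dS/dt = 1344π cm²/s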